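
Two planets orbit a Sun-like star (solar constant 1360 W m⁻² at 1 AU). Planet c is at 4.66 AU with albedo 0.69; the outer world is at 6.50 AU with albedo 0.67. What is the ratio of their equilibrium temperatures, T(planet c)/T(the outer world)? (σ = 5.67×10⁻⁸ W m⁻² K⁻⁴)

T_eq = [S₀(1−A)/(4σd²)]^(1/4), so T ∝ (1−A)^(1/4) / √d.
T₁ = [1360×0.31/(4×5.67×10⁻⁸×4.66²)]^(1/4) = 96.19 K.
T₂ = [1360×0.33/(4×5.67×10⁻⁸×6.50²)]^(1/4) = 82.73 K.

T₁/T₂ ≈ 1.163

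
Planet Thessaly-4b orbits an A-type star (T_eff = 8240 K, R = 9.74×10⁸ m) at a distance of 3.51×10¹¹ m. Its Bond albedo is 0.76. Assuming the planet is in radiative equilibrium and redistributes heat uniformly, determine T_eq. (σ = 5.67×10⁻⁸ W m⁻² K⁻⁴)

L = 4πR_⋆²σT_⋆⁴ = 4π(9.74×10⁸)² × 5.67×10⁻⁸ × (8240)⁴ = 3.12×10²⁷ W.
S = L/(4πd²) = 2010 W m⁻².
Energy balance: absorbed = emitted ⇒ πR²·S(1−A) = 4πR²·σT_eq⁴, so T_eq⁴ = S(1−A)/(4σ).
T_eq = [2010 × 0.24 / (4 × 5.67×10⁻⁸)]^(1/4) = (2.13×10⁹)^(1/4) = 215 K.

T_eq ≈ 215 K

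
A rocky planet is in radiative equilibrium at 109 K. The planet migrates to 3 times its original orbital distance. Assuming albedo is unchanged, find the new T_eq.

T_eq ∝ L^(1/4) · d^(−1/2).
T′ = 109 / 3^(1/2) = 62.9 K.

T_eq ≈ 62.9 K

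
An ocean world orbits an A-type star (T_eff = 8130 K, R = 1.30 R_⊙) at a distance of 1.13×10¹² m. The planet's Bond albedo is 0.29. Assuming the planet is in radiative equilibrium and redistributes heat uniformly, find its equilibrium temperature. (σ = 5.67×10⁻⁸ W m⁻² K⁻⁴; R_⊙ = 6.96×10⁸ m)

R_⋆ = 1.30 × 6.96×10⁸ = 9.05×10⁸ m.
L = 4πR_⋆²σT_⋆⁴ = 4π(9.05×10⁸)² × 5.67×10⁻⁸ × (8130)⁴ = 2.55×10²⁷ W.
S = L/(4πd²) = 159 W m⁻².
Energy balance: absorbed = emitted ⇒ πR²·S(1−A) = 4πR²·σT_eq⁴, so T_eq⁴ = S(1−A)/(4σ).
T_eq = [159 × 0.71 / (4 × 5.67×10⁻⁸)]^(1/4) = (4.97×10⁸)^(1/4) = 149 K.

T_eq ≈ 149 K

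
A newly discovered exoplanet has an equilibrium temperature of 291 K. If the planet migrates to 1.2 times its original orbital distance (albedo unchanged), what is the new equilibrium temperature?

T_eq ∝ L^(1/4) · d^(−1/2).
T′ = 291 / 1.2^(1/2) = 266 K.

T_eq ≈ 266 K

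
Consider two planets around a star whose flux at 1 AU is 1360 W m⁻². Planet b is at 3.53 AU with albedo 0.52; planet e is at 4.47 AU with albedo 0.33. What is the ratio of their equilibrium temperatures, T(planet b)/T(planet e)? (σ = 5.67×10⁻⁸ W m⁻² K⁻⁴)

T_eq = [S₀(1−A)/(4σd²)]^(1/4), so T ∝ (1−A)^(1/4) / √d.
T₁ = [1360×0.48/(4×5.67×10⁻⁸×3.53²)]^(1/4) = 123.28 K.
T₂ = [1360×0.67/(4×5.67×10⁻⁸×4.47²)]^(1/4) = 119.08 K.

T₁/T₂ ≈ 1.035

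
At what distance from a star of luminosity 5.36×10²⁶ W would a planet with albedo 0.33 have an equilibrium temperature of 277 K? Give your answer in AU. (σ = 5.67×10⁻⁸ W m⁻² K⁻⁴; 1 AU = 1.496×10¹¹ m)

From T_eq⁴ = L(1−A)/(16πσd²): d = √[L(1−A)/(16πσT_eq⁴)].
d = √[5.36×10²⁶ × 0.67 / (16π × 5.67×10⁻⁸ × (277)⁴)] = 1.46×10¹¹ m = 0.978 AU.

d ≈ 0.978 AU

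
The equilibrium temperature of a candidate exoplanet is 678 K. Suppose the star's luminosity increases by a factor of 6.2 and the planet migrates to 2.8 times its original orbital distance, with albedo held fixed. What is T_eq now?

T_eq ≈ 639 K

T_eq ∝ L^(1/4) · d^(−1/2).
T′ = 678 × 6.2^(1/4) / 2.8^(1/2) = 639 K.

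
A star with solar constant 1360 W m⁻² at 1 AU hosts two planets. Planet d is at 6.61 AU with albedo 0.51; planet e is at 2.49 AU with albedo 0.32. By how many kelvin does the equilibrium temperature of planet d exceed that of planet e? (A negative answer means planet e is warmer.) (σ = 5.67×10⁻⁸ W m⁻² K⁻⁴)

T_eq = [S₀(1−A)/(4σd²)]^(1/4), so T ∝ (1−A)^(1/4) / √d.
T₁ = [1360×0.49/(4×5.67×10⁻⁸×6.61²)]^(1/4) = 90.56 K.
T₂ = [1360×0.68/(4×5.67×10⁻⁸×2.49²)]^(1/4) = 160.14 K.

ΔT ≈ -69.6 K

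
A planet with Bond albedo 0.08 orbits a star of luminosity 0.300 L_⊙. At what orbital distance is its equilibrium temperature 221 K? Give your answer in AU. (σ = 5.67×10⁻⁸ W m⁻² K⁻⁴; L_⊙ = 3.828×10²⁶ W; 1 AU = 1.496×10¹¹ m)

d ≈ 0.833 AU

L = 0.300 × 3.828×10²⁶ = 1.15×10²⁶ W.
From T_eq⁴ = L(1−A)/(16πσd²): d = √[L(1−A)/(16πσT_eq⁴)].
d = √[1.15×10²⁶ × 0.92 / (16π × 5.67×10⁻⁸ × (221)⁴)] = 1.25×10¹¹ m = 0.833 AU.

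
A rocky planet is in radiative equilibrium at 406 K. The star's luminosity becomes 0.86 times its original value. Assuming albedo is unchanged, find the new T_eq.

T_eq ≈ 391 K

T_eq ∝ L^(1/4) · d^(−1/2).
T′ = 406 × 0.86^(1/4) = 391 K.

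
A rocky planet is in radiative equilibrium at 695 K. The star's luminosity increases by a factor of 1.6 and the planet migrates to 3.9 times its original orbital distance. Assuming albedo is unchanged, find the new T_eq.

T_eq ≈ 396 K

T_eq ∝ L^(1/4) · d^(−1/2).
T′ = 695 × 1.6^(1/4) / 3.9^(1/2) = 396 K.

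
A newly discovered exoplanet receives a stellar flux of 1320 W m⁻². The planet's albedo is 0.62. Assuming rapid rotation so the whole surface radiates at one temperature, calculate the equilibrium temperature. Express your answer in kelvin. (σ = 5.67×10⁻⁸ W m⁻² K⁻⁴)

Energy balance: absorbed = emitted ⇒ πR²·S(1−A) = 4πR²·σT_eq⁴, so T_eq⁴ = S(1−A)/(4σ).
T_eq = [1320 × 0.38 / (4 × 5.67×10⁻⁸)]^(1/4) = (2.21×10⁹)^(1/4) = 217 K.

T_eq ≈ 217 K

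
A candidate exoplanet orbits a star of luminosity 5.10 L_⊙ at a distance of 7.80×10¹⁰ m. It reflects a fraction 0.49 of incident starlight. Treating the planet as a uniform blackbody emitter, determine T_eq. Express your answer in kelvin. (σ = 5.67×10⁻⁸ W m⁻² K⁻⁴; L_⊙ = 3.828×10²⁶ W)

T_eq ≈ 490 K

L = 5.10 × 3.828×10²⁶ = 1.95×10²⁷ W.
Flux: S = L/(4πd²) = 1.95×10²⁷/(4π×(7.80×10¹⁰)²) = 2.55×10⁴ W m⁻².
Energy balance: absorbed = emitted ⇒ πR²·S(1−A) = 4πR²·σT_eq⁴, so T_eq⁴ = S(1−A)/(4σ).
T_eq = [2.55×10⁴ × 0.51 / (4 × 5.67×10⁻⁸)]^(1/4) = (5.74×10¹⁰)^(1/4) = 490 K.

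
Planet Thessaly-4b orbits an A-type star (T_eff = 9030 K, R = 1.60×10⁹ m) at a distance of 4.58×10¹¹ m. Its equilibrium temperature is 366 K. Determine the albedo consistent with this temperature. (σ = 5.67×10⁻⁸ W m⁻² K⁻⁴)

A ≈ 0.12

L = 4πR_⋆²σT_⋆⁴ = 4π(1.60×10⁹)² × 5.67×10⁻⁸ × (9030)⁴ = 1.21×10²⁸ W.
S = L/(4πd²) = 4600 W m⁻².
From T_eq⁴ = S(1−A)/(4σ): 1−A = 4σT_eq⁴/S.
1−A = 4 × 5.67×10⁻⁸ × (366)⁴ / 4600 = 0.885.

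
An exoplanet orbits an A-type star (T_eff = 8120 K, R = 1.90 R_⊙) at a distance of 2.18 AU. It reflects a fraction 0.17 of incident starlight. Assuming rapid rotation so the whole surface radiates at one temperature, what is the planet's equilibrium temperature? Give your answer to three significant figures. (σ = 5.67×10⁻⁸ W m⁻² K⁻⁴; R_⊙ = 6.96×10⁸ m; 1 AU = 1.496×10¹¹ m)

T_eq ≈ 349 K

R_⋆ = 1.90 × 6.96×10⁸ = 1.32×10⁹ m.
d = 2.18 AU = 3.26×10¹¹ m.
L = 4πR_⋆²σT_⋆⁴ = 4π(1.32×10⁹)² × 5.67×10⁻⁸ × (8120)⁴ = 5.42×10²⁷ W.
S = L/(4πd²) = 4050 W m⁻².
Energy balance: absorbed = emitted ⇒ πR²·S(1−A) = 4πR²·σT_eq⁴, so T_eq⁴ = S(1−A)/(4σ).
T_eq = [4050 × 0.83 / (4 × 5.67×10⁻⁸)]^(1/4) = (1.48×10¹⁰)^(1/4) = 349 K.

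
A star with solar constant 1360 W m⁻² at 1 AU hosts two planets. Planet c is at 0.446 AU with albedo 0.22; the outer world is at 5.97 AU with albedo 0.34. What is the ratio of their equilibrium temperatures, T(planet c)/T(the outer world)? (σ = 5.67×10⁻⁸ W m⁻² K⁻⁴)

T_eq = [S₀(1−A)/(4σd²)]^(1/4), so T ∝ (1−A)^(1/4) / √d.
T₁ = [1360×0.78/(4×5.67×10⁻⁸×0.446²)]^(1/4) = 391.59 K.
T₂ = [1360×0.66/(4×5.67×10⁻⁸×5.97²)]^(1/4) = 102.65 K.

T₁/T₂ ≈ 3.815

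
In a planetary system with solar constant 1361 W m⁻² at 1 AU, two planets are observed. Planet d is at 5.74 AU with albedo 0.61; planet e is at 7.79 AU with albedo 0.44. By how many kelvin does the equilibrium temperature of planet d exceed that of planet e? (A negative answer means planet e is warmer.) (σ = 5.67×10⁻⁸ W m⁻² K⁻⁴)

T_eq = [S₀(1−A)/(4σd²)]^(1/4), so T ∝ (1−A)^(1/4) / √d.
T₁ = [1361×0.39/(4×5.67×10⁻⁸×5.74²)]^(1/4) = 91.80 K.
T₂ = [1361×0.56/(4×5.67×10⁻⁸×7.79²)]^(1/4) = 86.26 K.

ΔT ≈ 5.5 K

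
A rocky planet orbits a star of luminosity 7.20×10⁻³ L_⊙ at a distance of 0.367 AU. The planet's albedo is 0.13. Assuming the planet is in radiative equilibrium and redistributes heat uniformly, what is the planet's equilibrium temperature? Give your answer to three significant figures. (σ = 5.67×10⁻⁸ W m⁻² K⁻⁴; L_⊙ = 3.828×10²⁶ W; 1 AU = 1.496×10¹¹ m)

T_eq ≈ 129 K

d = 0.367 AU = 5.49×10¹⁰ m.
L = 7.20×10⁻³ × 3.828×10²⁶ = 2.76×10²⁴ W.
Flux: S = L/(4πd²) = 2.76×10²⁴/(4π×(5.49×10¹⁰)²) = 72.8 W m⁻².
Energy balance: absorbed = emitted ⇒ πR²·S(1−A) = 4πR²·σT_eq⁴, so T_eq⁴ = S(1−A)/(4σ).
T_eq = [72.8 × 0.87 / (4 × 5.67×10⁻⁸)]^(1/4) = (2.79×10⁸)^(1/4) = 129 K.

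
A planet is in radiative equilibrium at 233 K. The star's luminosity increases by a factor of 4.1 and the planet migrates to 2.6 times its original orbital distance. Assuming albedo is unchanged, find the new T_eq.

T_eq ≈ 206 K

T_eq ∝ L^(1/4) · d^(−1/2).
T′ = 233 × 4.1^(1/4) / 2.6^(1/2) = 206 K.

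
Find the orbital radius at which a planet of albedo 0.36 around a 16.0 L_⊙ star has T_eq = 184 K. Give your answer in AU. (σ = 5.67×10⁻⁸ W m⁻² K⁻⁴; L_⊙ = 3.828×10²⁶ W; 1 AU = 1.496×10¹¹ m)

d ≈ 7.32 AU

L = 16.0 × 3.828×10²⁶ = 6.12×10²⁷ W.
From T_eq⁴ = L(1−A)/(16πσd²): d = √[L(1−A)/(16πσT_eq⁴)].
d = √[6.12×10²⁷ × 0.64 / (16π × 5.67×10⁻⁸ × (184)⁴)] = 1.10×10¹² m = 7.32 AU.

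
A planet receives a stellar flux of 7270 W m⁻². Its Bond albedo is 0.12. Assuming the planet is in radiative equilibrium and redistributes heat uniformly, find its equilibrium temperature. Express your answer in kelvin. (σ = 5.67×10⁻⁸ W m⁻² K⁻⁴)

Energy balance: absorbed = emitted ⇒ πR²·S(1−A) = 4πR²·σT_eq⁴, so T_eq⁴ = S(1−A)/(4σ).
T_eq = [7270 × 0.88 / (4 × 5.67×10⁻⁸)]^(1/4) = (2.82×10¹⁰)^(1/4) = 410 K.

T_eq ≈ 410 K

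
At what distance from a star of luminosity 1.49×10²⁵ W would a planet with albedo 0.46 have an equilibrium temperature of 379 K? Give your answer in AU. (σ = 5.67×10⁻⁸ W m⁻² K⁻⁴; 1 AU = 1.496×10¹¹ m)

d ≈ 0.0782 AU

From T_eq⁴ = L(1−A)/(16πσd²): d = √[L(1−A)/(16πσT_eq⁴)].
d = √[1.49×10²⁵ × 0.54 / (16π × 5.67×10⁻⁸ × (379)⁴)] = 1.17×10¹⁰ m = 0.0782 AU.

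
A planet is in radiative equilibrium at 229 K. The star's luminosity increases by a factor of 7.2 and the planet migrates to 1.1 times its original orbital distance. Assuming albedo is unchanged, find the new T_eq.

T_eq ≈ 358 K

T_eq ∝ L^(1/4) · d^(−1/2).
T′ = 229 × 7.2^(1/4) / 1.1^(1/2) = 358 K.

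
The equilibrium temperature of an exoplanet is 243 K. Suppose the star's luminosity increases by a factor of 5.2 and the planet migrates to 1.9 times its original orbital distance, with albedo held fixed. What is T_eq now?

T_eq ≈ 266 K

T_eq ∝ L^(1/4) · d^(−1/2).
T′ = 243 × 5.2^(1/4) / 1.9^(1/2) = 266 K.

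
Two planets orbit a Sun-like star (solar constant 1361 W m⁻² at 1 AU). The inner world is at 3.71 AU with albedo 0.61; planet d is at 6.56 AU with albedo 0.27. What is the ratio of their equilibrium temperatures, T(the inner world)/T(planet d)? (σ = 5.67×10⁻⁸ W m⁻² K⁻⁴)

T_eq = [S₀(1−A)/(4σd²)]^(1/4), so T ∝ (1−A)^(1/4) / √d.
T₁ = [1361×0.39/(4×5.67×10⁻⁸×3.71²)]^(1/4) = 114.19 K.
T₂ = [1361×0.73/(4×5.67×10⁻⁸×6.56²)]^(1/4) = 100.45 K.

T₁/T₂ ≈ 1.137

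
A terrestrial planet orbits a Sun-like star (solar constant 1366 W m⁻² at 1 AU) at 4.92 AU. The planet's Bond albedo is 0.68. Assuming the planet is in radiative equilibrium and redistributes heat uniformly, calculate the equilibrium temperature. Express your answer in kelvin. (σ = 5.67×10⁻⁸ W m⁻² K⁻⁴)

T_eq ≈ 94.5 K

Flux at 4.92 AU: S = 1366/4.92² = 56.4 W m⁻².
Energy balance: absorbed = emitted ⇒ πR²·S(1−A) = 4πR²·σT_eq⁴, so T_eq⁴ = S(1−A)/(4σ).
T_eq = [56.4 × 0.32 / (4 × 5.67×10⁻⁸)]^(1/4) = (7.96×10⁷)^(1/4) = 94.5 K.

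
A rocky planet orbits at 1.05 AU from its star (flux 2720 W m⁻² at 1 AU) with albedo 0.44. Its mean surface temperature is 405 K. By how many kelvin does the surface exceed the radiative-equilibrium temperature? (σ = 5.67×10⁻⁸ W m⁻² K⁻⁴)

ΔT ≈ 125.6 K

S = 2720/1.05² = 2467 W m⁻².
T_eq = [S(1−A)/(4σ)]^(1/4) = [2467×0.56/(4×5.67×10⁻⁸)]^(1/4) = 279.4 K.
ΔT = T_surf − T_eq = 405 − 279.4.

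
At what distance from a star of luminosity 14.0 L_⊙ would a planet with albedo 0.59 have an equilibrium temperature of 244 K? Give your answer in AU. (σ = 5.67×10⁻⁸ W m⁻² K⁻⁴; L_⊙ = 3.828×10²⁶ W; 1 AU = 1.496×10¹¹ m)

L = 14.0 × 3.828×10²⁶ = 5.36×10²⁷ W.
From T_eq⁴ = L(1−A)/(16πσd²): d = √[L(1−A)/(16πσT_eq⁴)].
d = √[5.36×10²⁷ × 0.41 / (16π × 5.67×10⁻⁸ × (244)⁴)] = 4.66×10¹¹ m = 3.12 AU.

d ≈ 3.12 AU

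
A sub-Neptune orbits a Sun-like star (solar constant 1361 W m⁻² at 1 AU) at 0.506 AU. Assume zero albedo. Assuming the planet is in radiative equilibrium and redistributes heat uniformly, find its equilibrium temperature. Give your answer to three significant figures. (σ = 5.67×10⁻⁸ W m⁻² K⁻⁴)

Flux at 0.506 AU: S = 1361/0.506² = 5320 W m⁻².
Energy balance: absorbed = emitted ⇒ πR²·S(1−A) = 4πR²·σT_eq⁴, so T_eq⁴ = S(1−A)/(4σ).
T_eq = [5320 × 1.00 / (4 × 5.67×10⁻⁸)]^(1/4) = (2.34×10¹⁰)^(1/4) = 391 K.

T_eq ≈ 391 K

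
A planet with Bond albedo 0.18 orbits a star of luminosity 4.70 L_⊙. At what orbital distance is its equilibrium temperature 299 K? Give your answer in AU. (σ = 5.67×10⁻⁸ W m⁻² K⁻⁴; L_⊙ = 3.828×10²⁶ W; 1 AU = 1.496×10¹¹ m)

L = 4.70 × 3.828×10²⁶ = 1.80×10²⁷ W.
From T_eq⁴ = L(1−A)/(16πσd²): d = √[L(1−A)/(16πσT_eq⁴)].
d = √[1.80×10²⁷ × 0.82 / (16π × 5.67×10⁻⁸ × (299)⁴)] = 2.54×10¹¹ m = 1.70 AU.

d ≈ 1.70 AU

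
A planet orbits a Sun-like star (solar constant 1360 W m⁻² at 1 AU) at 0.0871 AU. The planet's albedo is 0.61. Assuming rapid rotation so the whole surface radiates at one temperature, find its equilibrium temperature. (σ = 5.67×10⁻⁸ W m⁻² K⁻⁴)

Flux at 0.0871 AU: S = 1360/0.0871² = 1.79×10⁵ W m⁻².
Energy balance: absorbed = emitted ⇒ πR²·S(1−A) = 4πR²·σT_eq⁴, so T_eq⁴ = S(1−A)/(4σ).
T_eq = [1.79×10⁵ × 0.39 / (4 × 5.67×10⁻⁸)]^(1/4) = (3.08×10¹¹)^(1/4) = 745 K.

T_eq ≈ 745 K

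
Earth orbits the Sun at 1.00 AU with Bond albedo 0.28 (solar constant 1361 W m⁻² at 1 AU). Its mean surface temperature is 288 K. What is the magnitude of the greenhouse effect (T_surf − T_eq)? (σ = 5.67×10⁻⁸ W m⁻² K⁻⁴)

S = 1361/1.00² = 1361 W m⁻².
T_eq = [S(1−A)/(4σ)]^(1/4) = [1361×0.72/(4×5.67×10⁻⁸)]^(1/4) = 256.4 K.
ΔT = T_surf − T_eq = 288 − 256.4.

ΔT ≈ 31.6 K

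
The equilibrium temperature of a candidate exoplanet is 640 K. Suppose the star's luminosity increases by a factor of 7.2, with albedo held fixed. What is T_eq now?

T_eq ∝ L^(1/4) · d^(−1/2).
T′ = 640 × 7.2^(1/4) = 1050 K.

T_eq ≈ 1050 K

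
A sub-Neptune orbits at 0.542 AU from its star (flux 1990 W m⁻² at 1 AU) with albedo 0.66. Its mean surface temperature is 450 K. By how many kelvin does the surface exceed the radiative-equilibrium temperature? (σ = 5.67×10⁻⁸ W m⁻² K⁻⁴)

ΔT ≈ 132.6 K

S = 1990/0.542² = 6774 W m⁻².
T_eq = [S(1−A)/(4σ)]^(1/4) = [6774×0.34/(4×5.67×10⁻⁸)]^(1/4) = 317.4 K.
ΔT = T_surf − T_eq = 450 − 317.4.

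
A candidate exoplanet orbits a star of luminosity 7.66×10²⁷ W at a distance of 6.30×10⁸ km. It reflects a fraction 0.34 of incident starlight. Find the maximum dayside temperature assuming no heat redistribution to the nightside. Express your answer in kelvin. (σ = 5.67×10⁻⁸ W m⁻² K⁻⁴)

T_ss ≈ 366 K

d = 6.30×10⁸ km = 6.30×10¹¹ m.
Flux: S = L/(4πd²) = 7.66×10²⁷/(4π×(6.30×10¹¹)²) = 1540 W m⁻².
With no redistribution each surface element balances locally: S(1−A) = σT⁴.
T = [1540 × 0.66 / 5.67×10⁻⁸]^(1/4) = (1.79×10¹⁰)^(1/4) = 366 K.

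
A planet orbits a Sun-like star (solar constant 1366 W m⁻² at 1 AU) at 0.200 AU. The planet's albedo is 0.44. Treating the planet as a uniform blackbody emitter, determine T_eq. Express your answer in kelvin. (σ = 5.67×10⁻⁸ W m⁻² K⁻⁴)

Flux at 0.200 AU: S = 1366/0.200² = 3.41×10⁴ W m⁻².
Energy balance: absorbed = emitted ⇒ πR²·S(1−A) = 4πR²·σT_eq⁴, so T_eq⁴ = S(1−A)/(4σ).
T_eq = [3.41×10⁴ × 0.56 / (4 × 5.67×10⁻⁸)]^(1/4) = (8.43×10¹⁰)^(1/4) = 539 K.

T_eq ≈ 539 K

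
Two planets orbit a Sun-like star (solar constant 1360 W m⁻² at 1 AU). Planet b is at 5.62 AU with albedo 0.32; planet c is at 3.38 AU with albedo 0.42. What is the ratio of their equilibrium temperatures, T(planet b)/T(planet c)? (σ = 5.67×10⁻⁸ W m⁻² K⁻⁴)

T_eq = [S₀(1−A)/(4σd²)]^(1/4), so T ∝ (1−A)^(1/4) / √d.
T₁ = [1360×0.68/(4×5.67×10⁻⁸×5.62²)]^(1/4) = 106.59 K.
T₂ = [1360×0.58/(4×5.67×10⁻⁸×3.38²)]^(1/4) = 132.09 K.

T₁/T₂ ≈ 0.807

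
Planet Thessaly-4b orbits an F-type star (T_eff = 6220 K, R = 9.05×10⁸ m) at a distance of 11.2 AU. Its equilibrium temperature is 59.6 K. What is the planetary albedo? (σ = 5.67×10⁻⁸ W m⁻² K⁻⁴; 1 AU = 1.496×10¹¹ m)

A ≈ 0.88

d = 11.2 AU = 1.68×10¹² m.
L = 4πR_⋆²σT_⋆⁴ = 4π(9.05×10⁸)² × 5.67×10⁻⁸ × (6220)⁴ = 8.73×10²⁶ W.
S = L/(4πd²) = 24.8 W m⁻².
From T_eq⁴ = S(1−A)/(4σ): 1−A = 4σT_eq⁴/S.
1−A = 4 × 5.67×10⁻⁸ × (59.6)⁴ / 24.8 = 0.116.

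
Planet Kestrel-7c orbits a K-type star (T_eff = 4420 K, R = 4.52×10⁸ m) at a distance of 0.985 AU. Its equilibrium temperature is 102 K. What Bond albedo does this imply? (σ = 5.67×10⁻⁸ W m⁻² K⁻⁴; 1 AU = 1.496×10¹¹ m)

A ≈ 0.88

d = 0.985 AU = 1.47×10¹¹ m.
L = 4πR_⋆²σT_⋆⁴ = 4π(4.52×10⁸)² × 5.67×10⁻⁸ × (4420)⁴ = 5.56×10²⁵ W.
S = L/(4πd²) = 204 W m⁻².
From T_eq⁴ = S(1−A)/(4σ): 1−A = 4σT_eq⁴/S.
1−A = 4 × 5.67×10⁻⁸ × (102)⁴ / 204 = 0.121.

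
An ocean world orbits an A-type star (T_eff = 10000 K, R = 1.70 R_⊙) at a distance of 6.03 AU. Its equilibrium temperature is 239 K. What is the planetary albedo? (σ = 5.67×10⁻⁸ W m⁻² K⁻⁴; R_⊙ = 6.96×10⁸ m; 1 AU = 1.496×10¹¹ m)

R_⋆ = 1.70 × 6.96×10⁸ = 1.18×10⁹ m.
d = 6.03 AU = 9.02×10¹¹ m.
L = 4πR_⋆²σT_⋆⁴ = 4π(1.18×10⁹)² × 5.67×10⁻⁸ × (10000)⁴ = 9.97×10²⁷ W.
S = L/(4πd²) = 975 W m⁻².
From T_eq⁴ = S(1−A)/(4σ): 1−A = 4σT_eq⁴/S.
1−A = 4 × 5.67×10⁻⁸ × (239)⁴ / 975 = 0.759.

A ≈ 0.24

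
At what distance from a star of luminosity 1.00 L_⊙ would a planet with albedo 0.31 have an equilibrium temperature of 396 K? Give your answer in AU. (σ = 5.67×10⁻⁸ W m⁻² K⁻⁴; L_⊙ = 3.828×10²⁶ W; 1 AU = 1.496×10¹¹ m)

d ≈ 0.410 AU

L = 1.00 × 3.828×10²⁶ = 3.83×10²⁶ W.
From T_eq⁴ = L(1−A)/(16πσd²): d = √[L(1−A)/(16πσT_eq⁴)].
d = √[3.83×10²⁶ × 0.69 / (16π × 5.67×10⁻⁸ × (396)⁴)] = 6.14×10¹⁰ m = 0.410 AU.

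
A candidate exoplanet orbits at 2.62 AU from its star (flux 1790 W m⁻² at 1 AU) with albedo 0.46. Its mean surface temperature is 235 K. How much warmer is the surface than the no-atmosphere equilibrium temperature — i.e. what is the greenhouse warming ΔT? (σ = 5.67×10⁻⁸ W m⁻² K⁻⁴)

S = 1790/2.62² = 260.8 W m⁻².
T_eq = [S(1−A)/(4σ)]^(1/4) = [260.8×0.54/(4×5.67×10⁻⁸)]^(1/4) = 157.9 K.
ΔT = T_surf − T_eq = 235 − 157.9.

ΔT ≈ 77.1 K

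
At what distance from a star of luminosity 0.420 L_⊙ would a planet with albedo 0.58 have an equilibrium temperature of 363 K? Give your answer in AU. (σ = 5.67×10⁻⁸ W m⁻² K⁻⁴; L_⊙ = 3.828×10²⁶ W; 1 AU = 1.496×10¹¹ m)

d ≈ 0.247 AU

L = 0.420 × 3.828×10²⁶ = 1.61×10²⁶ W.
From T_eq⁴ = L(1−A)/(16πσd²): d = √[L(1−A)/(16πσT_eq⁴)].
d = √[1.61×10²⁶ × 0.42 / (16π × 5.67×10⁻⁸ × (363)⁴)] = 3.69×10¹⁰ m = 0.247 AU.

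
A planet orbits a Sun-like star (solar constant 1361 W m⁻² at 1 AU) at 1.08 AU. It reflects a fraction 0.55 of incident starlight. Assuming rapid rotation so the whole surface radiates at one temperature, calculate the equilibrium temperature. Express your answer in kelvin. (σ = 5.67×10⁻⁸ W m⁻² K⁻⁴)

T_eq ≈ 219 K

Flux at 1.08 AU: S = 1361/1.08² = 1170 W m⁻².
Energy balance: absorbed = emitted ⇒ πR²·S(1−A) = 4πR²·σT_eq⁴, so T_eq⁴ = S(1−A)/(4σ).
T_eq = [1170 × 0.45 / (4 × 5.67×10⁻⁸)]^(1/4) = (2.32×10⁹)^(1/4) = 219 K.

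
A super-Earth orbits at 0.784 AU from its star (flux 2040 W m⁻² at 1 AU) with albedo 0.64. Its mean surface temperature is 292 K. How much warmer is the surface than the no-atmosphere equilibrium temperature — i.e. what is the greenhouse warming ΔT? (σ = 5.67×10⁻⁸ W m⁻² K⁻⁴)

S = 2040/0.784² = 3319 W m⁻².
T_eq = [S(1−A)/(4σ)]^(1/4) = [3319×0.36/(4×5.67×10⁻⁸)]^(1/4) = 269.4 K.
ΔT = T_surf − T_eq = 292 − 269.4.

ΔT ≈ 22.6 K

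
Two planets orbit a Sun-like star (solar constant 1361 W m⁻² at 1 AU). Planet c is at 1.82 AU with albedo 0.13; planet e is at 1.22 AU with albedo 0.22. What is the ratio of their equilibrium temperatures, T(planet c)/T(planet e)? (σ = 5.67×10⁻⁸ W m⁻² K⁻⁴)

T₁/T₂ ≈ 0.841

T_eq = [S₀(1−A)/(4σd²)]^(1/4), so T ∝ (1−A)^(1/4) / √d.
T₁ = [1361×0.87/(4×5.67×10⁻⁸×1.82²)]^(1/4) = 199.25 K.
T₂ = [1361×0.78/(4×5.67×10⁻⁸×1.22²)]^(1/4) = 236.81 K.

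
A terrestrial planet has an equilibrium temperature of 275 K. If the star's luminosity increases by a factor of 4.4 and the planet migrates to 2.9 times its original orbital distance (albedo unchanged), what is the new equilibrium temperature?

T_eq ≈ 234 K

T_eq ∝ L^(1/4) · d^(−1/2).
T′ = 275 × 4.4^(1/4) / 2.9^(1/2) = 234 K.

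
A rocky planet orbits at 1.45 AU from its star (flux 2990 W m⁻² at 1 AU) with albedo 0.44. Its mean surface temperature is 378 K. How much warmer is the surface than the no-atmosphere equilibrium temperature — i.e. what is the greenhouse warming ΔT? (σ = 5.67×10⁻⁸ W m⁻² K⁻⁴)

ΔT ≈ 134.6 K

S = 2990/1.45² = 1422 W m⁻².
T_eq = [S(1−A)/(4σ)]^(1/4) = [1422×0.56/(4×5.67×10⁻⁸)]^(1/4) = 243.4 K.
ΔT = T_surf − T_eq = 378 − 243.4.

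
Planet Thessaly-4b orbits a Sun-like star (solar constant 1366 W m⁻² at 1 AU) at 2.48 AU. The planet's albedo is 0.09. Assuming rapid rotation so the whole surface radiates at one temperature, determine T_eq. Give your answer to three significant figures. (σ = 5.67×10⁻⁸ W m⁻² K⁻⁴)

Flux at 2.48 AU: S = 1366/2.48² = 222 W m⁻².
Energy balance: absorbed = emitted ⇒ πR²·S(1−A) = 4πR²·σT_eq⁴, so T_eq⁴ = S(1−A)/(4σ).
T_eq = [222 × 0.91 / (4 × 5.67×10⁻⁸)]^(1/4) = (8.91×10⁸)^(1/4) = 173 K.

T_eq ≈ 173 K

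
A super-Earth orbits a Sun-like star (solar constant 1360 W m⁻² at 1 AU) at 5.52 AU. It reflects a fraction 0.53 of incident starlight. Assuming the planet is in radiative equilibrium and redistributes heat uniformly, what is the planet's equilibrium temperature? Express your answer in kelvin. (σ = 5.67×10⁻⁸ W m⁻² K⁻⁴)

Flux at 5.52 AU: S = 1360/5.52² = 44.6 W m⁻².
Energy balance: absorbed = emitted ⇒ πR²·S(1−A) = 4πR²·σT_eq⁴, so T_eq⁴ = S(1−A)/(4σ).
T_eq = [44.6 × 0.47 / (4 × 5.67×10⁻⁸)]^(1/4) = (9.25×10⁷)^(1/4) = 98.1 K.

T_eq ≈ 98.1 K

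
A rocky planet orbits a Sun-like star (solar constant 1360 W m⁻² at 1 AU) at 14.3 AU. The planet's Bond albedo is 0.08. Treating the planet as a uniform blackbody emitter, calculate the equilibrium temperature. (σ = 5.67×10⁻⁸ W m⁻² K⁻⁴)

Flux at 14.3 AU: S = 1360/14.3² = 6.65 W m⁻².
Energy balance: absorbed = emitted ⇒ πR²·S(1−A) = 4πR²·σT_eq⁴, so T_eq⁴ = S(1−A)/(4σ).
T_eq = [6.65 × 0.92 / (4 × 5.67×10⁻⁸)]^(1/4) = (2.70×10⁷)^(1/4) = 72.1 K.

T_eq ≈ 72.1 K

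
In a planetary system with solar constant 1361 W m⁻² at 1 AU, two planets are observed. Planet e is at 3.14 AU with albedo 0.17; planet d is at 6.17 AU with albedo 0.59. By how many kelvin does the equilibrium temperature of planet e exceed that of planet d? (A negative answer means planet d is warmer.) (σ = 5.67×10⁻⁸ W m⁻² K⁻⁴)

ΔT ≈ 60.3 K

T_eq = [S₀(1−A)/(4σd²)]^(1/4), so T ∝ (1−A)^(1/4) / √d.
T₁ = [1361×0.83/(4×5.67×10⁻⁸×3.14²)]^(1/4) = 149.92 K.
T₂ = [1361×0.41/(4×5.67×10⁻⁸×6.17²)]^(1/4) = 89.66 K.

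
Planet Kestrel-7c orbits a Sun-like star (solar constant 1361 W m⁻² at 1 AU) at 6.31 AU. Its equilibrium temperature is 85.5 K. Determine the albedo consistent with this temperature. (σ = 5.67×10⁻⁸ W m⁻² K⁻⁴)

A ≈ 0.65

Flux at 6.31 AU: S = 1361/6.31² = 34.2 W m⁻².
From T_eq⁴ = S(1−A)/(4σ): 1−A = 4σT_eq⁴/S.
1−A = 4 × 5.67×10⁻⁸ × (85.5)⁴ / 34.2 = 0.355.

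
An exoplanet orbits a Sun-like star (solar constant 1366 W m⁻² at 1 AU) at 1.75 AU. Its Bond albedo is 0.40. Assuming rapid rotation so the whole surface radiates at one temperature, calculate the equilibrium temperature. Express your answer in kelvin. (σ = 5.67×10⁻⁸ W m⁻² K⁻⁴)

Flux at 1.75 AU: S = 1366/1.75² = 446 W m⁻².
Energy balance: absorbed = emitted ⇒ πR²·S(1−A) = 4πR²·σT_eq⁴, so T_eq⁴ = S(1−A)/(4σ).
T_eq = [446 × 0.60 / (4 × 5.67×10⁻⁸)]^(1/4) = (1.18×10⁹)^(1/4) = 185 K.

T_eq ≈ 185 K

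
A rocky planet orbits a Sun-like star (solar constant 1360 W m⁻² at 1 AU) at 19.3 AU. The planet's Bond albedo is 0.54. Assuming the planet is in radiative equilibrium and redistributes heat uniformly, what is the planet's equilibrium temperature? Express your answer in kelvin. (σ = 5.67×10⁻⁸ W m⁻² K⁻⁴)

T_eq ≈ 52.2 K

Flux at 19.3 AU: S = 1360/19.3² = 3.65 W m⁻².
Energy balance: absorbed = emitted ⇒ πR²·S(1−A) = 4πR²·σT_eq⁴, so T_eq⁴ = S(1−A)/(4σ).
T_eq = [3.65 × 0.46 / (4 × 5.67×10⁻⁸)]^(1/4) = (7.41×10⁶)^(1/4) = 52.2 K.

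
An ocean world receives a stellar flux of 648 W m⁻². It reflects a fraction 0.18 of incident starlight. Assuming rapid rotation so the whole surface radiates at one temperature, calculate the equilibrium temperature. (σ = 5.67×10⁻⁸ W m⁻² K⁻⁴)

Energy balance: absorbed = emitted ⇒ πR²·S(1−A) = 4πR²·σT_eq⁴, so T_eq⁴ = S(1−A)/(4σ).
T_eq = [648 × 0.82 / (4 × 5.67×10⁻⁸)]^(1/4) = (2.34×10⁹)^(1/4) = 220 K.

T_eq ≈ 220 K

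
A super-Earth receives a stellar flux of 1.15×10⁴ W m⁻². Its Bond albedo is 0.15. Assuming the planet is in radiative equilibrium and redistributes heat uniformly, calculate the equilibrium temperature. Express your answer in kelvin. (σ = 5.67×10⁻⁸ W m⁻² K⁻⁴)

T_eq ≈ 456 K

Energy balance: absorbed = emitted ⇒ πR²·S(1−A) = 4πR²·σT_eq⁴, so T_eq⁴ = S(1−A)/(4σ).
T_eq = [1.15×10⁴ × 0.85 / (4 × 5.67×10⁻⁸)]^(1/4) = (4.31×10¹⁰)^(1/4) = 456 K.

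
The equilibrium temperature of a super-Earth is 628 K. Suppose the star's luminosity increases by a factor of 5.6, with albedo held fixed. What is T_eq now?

T_eq ≈ 966 K

T_eq ∝ L^(1/4) · d^(−1/2).
T′ = 628 × 5.6^(1/4) = 966 K.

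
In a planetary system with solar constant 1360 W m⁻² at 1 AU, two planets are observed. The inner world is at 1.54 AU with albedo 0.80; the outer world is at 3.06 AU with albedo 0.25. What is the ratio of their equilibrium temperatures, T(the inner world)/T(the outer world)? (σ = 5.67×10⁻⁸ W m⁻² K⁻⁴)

T₁/T₂ ≈ 1.013

T_eq = [S₀(1−A)/(4σd²)]^(1/4), so T ∝ (1−A)^(1/4) / √d.
T₁ = [1360×0.20/(4×5.67×10⁻⁸×1.54²)]^(1/4) = 149.96 K.
T₂ = [1360×0.75/(4×5.67×10⁻⁸×3.06²)]^(1/4) = 148.04 K.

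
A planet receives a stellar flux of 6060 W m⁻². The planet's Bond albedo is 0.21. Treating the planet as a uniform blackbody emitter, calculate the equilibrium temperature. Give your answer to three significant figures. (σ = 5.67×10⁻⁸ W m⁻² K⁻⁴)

T_eq ≈ 381 K

Energy balance: absorbed = emitted ⇒ πR²·S(1−A) = 4πR²·σT_eq⁴, so T_eq⁴ = S(1−A)/(4σ).
T_eq = [6060 × 0.79 / (4 × 5.67×10⁻⁸)]^(1/4) = (2.11×10¹⁰)^(1/4) = 381 K.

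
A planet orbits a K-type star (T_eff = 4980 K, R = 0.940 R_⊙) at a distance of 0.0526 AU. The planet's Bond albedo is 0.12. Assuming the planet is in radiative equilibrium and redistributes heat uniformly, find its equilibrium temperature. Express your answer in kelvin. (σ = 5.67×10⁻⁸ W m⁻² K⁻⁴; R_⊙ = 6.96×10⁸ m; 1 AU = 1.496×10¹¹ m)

R_⋆ = 0.940 × 6.96×10⁸ = 6.54×10⁸ m.
d = 0.0526 AU = 7.87×10⁹ m.
L = 4πR_⋆²σT_⋆⁴ = 4π(6.54×10⁸)² × 5.67×10⁻⁸ × (4980)⁴ = 1.88×10²⁶ W.
S = L/(4πd²) = 2.41×10⁵ W m⁻².
Energy balance: absorbed = emitted ⇒ πR²·S(1−A) = 4πR²·σT_eq⁴, so T_eq⁴ = S(1−A)/(4σ).
T_eq = [2.41×10⁵ × 0.88 / (4 × 5.67×10⁻⁸)]^(1/4) = (9.35×10¹¹)^(1/4) = 983 K.

T_eq ≈ 983 K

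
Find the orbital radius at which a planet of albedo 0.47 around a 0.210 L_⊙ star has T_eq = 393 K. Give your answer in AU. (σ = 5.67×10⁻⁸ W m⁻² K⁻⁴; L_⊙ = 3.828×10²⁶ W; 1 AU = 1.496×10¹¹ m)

d ≈ 0.167 AU

L = 0.210 × 3.828×10²⁶ = 8.04×10²⁵ W.
From T_eq⁴ = L(1−A)/(16πσd²): d = √[L(1−A)/(16πσT_eq⁴)].
d = √[8.04×10²⁵ × 0.53 / (16π × 5.67×10⁻⁸ × (393)⁴)] = 2.50×10¹⁰ m = 0.167 AU.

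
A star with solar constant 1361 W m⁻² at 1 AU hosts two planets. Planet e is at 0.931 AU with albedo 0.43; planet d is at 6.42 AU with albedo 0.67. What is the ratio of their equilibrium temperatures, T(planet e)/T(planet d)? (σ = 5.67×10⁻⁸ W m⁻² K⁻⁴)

T₁/T₂ ≈ 3.010

T_eq = [S₀(1−A)/(4σd²)]^(1/4), so T ∝ (1−A)^(1/4) / √d.
T₁ = [1361×0.57/(4×5.67×10⁻⁸×0.931²)]^(1/4) = 250.64 K.
T₂ = [1361×0.33/(4×5.67×10⁻⁸×6.42²)]^(1/4) = 83.26 K.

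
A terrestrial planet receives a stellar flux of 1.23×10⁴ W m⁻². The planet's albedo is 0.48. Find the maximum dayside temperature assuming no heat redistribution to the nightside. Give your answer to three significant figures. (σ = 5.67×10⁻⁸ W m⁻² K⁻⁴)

T_ss ≈ 580 K

With no redistribution each surface element balances locally: S(1−A) = σT⁴.
T = [1.23×10⁴ × 0.52 / 5.67×10⁻⁸]^(1/4) = (1.13×10¹¹)^(1/4) = 580 K.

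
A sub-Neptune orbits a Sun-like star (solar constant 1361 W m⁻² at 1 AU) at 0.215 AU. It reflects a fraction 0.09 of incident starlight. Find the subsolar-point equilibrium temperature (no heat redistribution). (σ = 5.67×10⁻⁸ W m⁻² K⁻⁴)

Flux at 0.215 AU: S = 1361/0.215² = 2.94×10⁴ W m⁻².
At the subsolar point the surface absorbs S(1−A) and emits σT⁴ per unit area — no factor of 4, since only the local patch is in balance.
T = [2.94×10⁴ × 0.91 / 5.67×10⁻⁸]^(1/4) = (4.73×10¹¹)^(1/4) = 829 K.

T_ss ≈ 829 K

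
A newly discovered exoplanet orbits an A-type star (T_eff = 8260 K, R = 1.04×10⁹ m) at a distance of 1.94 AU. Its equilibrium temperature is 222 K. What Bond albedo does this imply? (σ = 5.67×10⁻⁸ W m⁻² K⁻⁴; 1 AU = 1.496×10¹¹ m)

A ≈ 0.84

d = 1.94 AU = 2.90×10¹¹ m.
L = 4πR_⋆²σT_⋆⁴ = 4π(1.04×10⁹)² × 5.67×10⁻⁸ × (8260)⁴ = 3.59×10²⁷ W.
S = L/(4πd²) = 3390 W m⁻².
From T_eq⁴ = S(1−A)/(4σ): 1−A = 4σT_eq⁴/S.
1−A = 4 × 5.67×10⁻⁸ × (222)⁴ / 3390 = 0.163.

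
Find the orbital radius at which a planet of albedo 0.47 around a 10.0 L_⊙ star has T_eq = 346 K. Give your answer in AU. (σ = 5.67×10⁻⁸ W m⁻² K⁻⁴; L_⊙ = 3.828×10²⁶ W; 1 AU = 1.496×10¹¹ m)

L = 10.0 × 3.828×10²⁶ = 3.83×10²⁷ W.
From T_eq⁴ = L(1−A)/(16πσd²): d = √[L(1−A)/(16πσT_eq⁴)].
d = √[3.83×10²⁷ × 0.53 / (16π × 5.67×10⁻⁸ × (346)⁴)] = 2.23×10¹¹ m = 1.49 AU.

d ≈ 1.49 AU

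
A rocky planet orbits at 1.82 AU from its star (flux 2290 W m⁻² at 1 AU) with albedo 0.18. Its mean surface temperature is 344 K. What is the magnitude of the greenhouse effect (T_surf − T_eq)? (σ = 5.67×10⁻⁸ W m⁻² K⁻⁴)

ΔT ≈ 120.4 K

S = 2290/1.82² = 691.3 W m⁻².
T_eq = [S(1−A)/(4σ)]^(1/4) = [691.3×0.82/(4×5.67×10⁻⁸)]^(1/4) = 223.6 K.
ΔT = T_surf − T_eq = 344 − 223.6.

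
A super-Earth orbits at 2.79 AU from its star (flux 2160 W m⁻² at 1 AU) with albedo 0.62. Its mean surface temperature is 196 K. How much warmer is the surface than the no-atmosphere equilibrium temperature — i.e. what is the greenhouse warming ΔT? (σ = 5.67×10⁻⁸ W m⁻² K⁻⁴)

ΔT ≈ 49.2 K

S = 2160/2.79² = 277.5 W m⁻².
T_eq = [S(1−A)/(4σ)]^(1/4) = [277.5×0.38/(4×5.67×10⁻⁸)]^(1/4) = 146.8 K.
ΔT = T_surf − T_eq = 196 − 146.8.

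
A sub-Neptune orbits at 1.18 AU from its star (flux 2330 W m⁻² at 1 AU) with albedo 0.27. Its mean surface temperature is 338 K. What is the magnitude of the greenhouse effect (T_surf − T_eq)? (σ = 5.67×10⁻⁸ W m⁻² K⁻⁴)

ΔT ≈ 67.1 K

S = 2330/1.18² = 1673 W m⁻².
T_eq = [S(1−A)/(4σ)]^(1/4) = [1673×0.73/(4×5.67×10⁻⁸)]^(1/4) = 270.9 K.
ΔT = T_surf − T_eq = 338 − 270.9.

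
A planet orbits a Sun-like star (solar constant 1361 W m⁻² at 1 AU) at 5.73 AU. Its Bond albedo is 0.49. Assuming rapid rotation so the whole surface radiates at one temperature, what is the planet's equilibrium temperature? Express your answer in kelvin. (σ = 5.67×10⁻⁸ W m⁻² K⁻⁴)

Flux at 5.73 AU: S = 1361/5.73² = 41.5 W m⁻².
Energy balance: absorbed = emitted ⇒ πR²·S(1−A) = 4πR²·σT_eq⁴, so T_eq⁴ = S(1−A)/(4σ).
T_eq = [41.5 × 0.51 / (4 × 5.67×10⁻⁸)]^(1/4) = (9.32×10⁷)^(1/4) = 98.3 K.

T_eq ≈ 98.3 K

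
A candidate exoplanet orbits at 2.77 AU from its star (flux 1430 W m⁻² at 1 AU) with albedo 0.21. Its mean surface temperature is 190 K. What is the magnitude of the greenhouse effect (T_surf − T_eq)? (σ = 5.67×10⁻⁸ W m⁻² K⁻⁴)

ΔT ≈ 30.4 K

S = 1430/2.77² = 186.4 W m⁻².
T_eq = [S(1−A)/(4σ)]^(1/4) = [186.4×0.79/(4×5.67×10⁻⁸)]^(1/4) = 159.6 K.
ΔT = T_surf − T_eq = 190 − 159.6.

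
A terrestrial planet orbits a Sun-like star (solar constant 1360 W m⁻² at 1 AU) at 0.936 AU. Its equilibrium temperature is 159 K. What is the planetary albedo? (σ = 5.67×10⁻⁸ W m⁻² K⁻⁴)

A ≈ 0.91

Flux at 0.936 AU: S = 1360/0.936² = 1550 W m⁻².
From T_eq⁴ = S(1−A)/(4σ): 1−A = 4σT_eq⁴/S.
1−A = 4 × 5.67×10⁻⁸ × (159)⁴ / 1550 = 0.093.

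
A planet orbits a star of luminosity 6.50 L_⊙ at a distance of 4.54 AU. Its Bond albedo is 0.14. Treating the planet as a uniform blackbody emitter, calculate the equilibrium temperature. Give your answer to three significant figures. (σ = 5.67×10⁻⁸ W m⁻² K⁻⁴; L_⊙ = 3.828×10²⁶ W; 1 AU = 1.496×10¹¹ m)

T_eq ≈ 201 K

d = 4.54 AU = 6.79×10¹¹ m.
L = 6.50 × 3.828×10²⁶ = 2.49×10²⁷ W.
Flux: S = L/(4πd²) = 2.49×10²⁷/(4π×(6.79×10¹¹)²) = 429 W m⁻².
Energy balance: absorbed = emitted ⇒ πR²·S(1−A) = 4πR²·σT_eq⁴, so T_eq⁴ = S(1−A)/(4σ).
T_eq = [429 × 0.86 / (4 × 5.67×10⁻⁸)]^(1/4) = (1.63×10⁹)^(1/4) = 201 K.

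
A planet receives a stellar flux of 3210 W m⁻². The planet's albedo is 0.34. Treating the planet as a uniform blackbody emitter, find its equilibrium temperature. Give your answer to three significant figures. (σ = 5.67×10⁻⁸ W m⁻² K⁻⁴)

Energy balance: absorbed = emitted ⇒ πR²·S(1−A) = 4πR²·σT_eq⁴, so T_eq⁴ = S(1−A)/(4σ).
T_eq = [3210 × 0.66 / (4 × 5.67×10⁻⁸)]^(1/4) = (9.34×10⁹)^(1/4) = 311 K.

T_eq ≈ 311 K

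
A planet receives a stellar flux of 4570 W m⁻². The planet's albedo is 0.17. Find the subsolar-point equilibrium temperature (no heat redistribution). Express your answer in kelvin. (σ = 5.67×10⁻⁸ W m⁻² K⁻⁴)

At the subsolar point the surface absorbs S(1−A) and emits σT⁴ per unit area — no factor of 4, since only the local patch is in balance.
T = [4570 × 0.83 / 5.67×10⁻⁸]^(1/4) = (6.69×10¹⁰)^(1/4) = 509 K.

T_ss ≈ 509 K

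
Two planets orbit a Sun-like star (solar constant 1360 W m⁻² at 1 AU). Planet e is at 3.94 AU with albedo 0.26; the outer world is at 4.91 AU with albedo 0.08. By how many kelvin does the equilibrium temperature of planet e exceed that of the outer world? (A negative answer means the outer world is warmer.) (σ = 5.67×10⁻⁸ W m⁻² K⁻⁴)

T_eq = [S₀(1−A)/(4σd²)]^(1/4), so T ∝ (1−A)^(1/4) / √d.
T₁ = [1360×0.74/(4×5.67×10⁻⁸×3.94²)]^(1/4) = 130.03 K.
T₂ = [1360×0.92/(4×5.67×10⁻⁸×4.91²)]^(1/4) = 122.99 K.

ΔT ≈ 7.0 K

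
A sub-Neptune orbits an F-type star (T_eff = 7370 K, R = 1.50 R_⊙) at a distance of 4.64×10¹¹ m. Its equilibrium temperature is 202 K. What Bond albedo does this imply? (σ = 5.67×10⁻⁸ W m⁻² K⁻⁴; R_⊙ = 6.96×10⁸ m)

A ≈ 0.55

R_⋆ = 1.50 × 6.96×10⁸ = 1.04×10⁹ m.
L = 4πR_⋆²σT_⋆⁴ = 4π(1.04×10⁹)² × 5.67×10⁻⁸ × (7370)⁴ = 2.29×10²⁷ W.
S = L/(4πd²) = 847 W m⁻².
From T_eq⁴ = S(1−A)/(4σ): 1−A = 4σT_eq⁴/S.
1−A = 4 × 5.67×10⁻⁸ × (202)⁴ / 847 = 0.446.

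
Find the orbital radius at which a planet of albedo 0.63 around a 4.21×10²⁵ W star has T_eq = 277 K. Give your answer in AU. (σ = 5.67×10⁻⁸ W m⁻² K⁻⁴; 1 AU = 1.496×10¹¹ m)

From T_eq⁴ = L(1−A)/(16πσd²): d = √[L(1−A)/(16πσT_eq⁴)].
d = √[4.21×10²⁵ × 0.37 / (16π × 5.67×10⁻⁸ × (277)⁴)] = 3.05×10¹⁰ m = 0.204 AU.

d ≈ 0.204 AU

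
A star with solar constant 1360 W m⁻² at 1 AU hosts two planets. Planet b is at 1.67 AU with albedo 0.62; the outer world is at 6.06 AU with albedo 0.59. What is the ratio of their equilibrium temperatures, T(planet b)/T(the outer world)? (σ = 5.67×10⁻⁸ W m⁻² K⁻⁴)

T₁/T₂ ≈ 1.869

T_eq = [S₀(1−A)/(4σd²)]^(1/4), so T ∝ (1−A)^(1/4) / √d.
T₁ = [1360×0.38/(4×5.67×10⁻⁸×1.67²)]^(1/4) = 169.07 K.
T₂ = [1360×0.41/(4×5.67×10⁻⁸×6.06²)]^(1/4) = 90.46 K.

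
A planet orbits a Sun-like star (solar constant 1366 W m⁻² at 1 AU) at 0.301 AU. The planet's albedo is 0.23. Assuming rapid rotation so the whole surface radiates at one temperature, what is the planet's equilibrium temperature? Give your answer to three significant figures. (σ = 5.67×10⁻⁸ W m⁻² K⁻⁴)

T_eq ≈ 476 K

Flux at 0.301 AU: S = 1366/0.301² = 1.51×10⁴ W m⁻².
Energy balance: absorbed = emitted ⇒ πR²·S(1−A) = 4πR²·σT_eq⁴, so T_eq⁴ = S(1−A)/(4σ).
T_eq = [1.51×10⁴ × 0.77 / (4 × 5.67×10⁻⁸)]^(1/4) = (5.12×10¹⁰)^(1/4) = 476 K.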